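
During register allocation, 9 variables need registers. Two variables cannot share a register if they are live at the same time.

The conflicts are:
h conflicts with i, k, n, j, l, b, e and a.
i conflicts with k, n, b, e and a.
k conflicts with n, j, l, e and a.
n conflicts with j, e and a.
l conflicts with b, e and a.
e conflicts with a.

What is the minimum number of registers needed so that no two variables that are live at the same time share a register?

h, i, k, n, e, a all conflict with each other, so at least 6 registers are needed.
6 registers suffice: register 1 → {h}; register 2 → {k, b}; register 3 → {i, j, l}; register 4 → {a}; register 5 → {n}; register 6 → {e}. No two conflicting variables share a register.

6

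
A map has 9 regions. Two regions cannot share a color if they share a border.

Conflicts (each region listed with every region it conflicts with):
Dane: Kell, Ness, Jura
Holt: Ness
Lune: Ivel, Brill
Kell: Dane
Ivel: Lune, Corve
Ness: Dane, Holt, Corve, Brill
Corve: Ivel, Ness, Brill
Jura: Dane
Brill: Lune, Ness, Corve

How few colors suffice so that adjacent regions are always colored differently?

Ness, Corve, Brill pairwise conflict, so at least 3 colors are needed.
3 colors suffice: Dane=2, Holt=2, Lune=1, Kell=1, Ivel=2, Ness=1, Corve=3, Jura=1, Brill=2. Each listed conflict is separated.

3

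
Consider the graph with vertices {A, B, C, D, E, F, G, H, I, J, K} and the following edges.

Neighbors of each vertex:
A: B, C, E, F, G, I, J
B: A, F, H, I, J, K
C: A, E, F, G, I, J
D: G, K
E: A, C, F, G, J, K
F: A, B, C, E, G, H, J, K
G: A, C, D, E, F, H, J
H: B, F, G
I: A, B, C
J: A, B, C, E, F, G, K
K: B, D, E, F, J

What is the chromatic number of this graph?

6

A, C, E, F, G, J are pairwise adjacent (a clique of size 6), so at least 6 colors are needed.
One proper 6-coloring: A=4, B=2, C=6, D=1, E=5, F=1, G=2, H=3, I=1, J=3, K=4. No two adjacent vertices share a color.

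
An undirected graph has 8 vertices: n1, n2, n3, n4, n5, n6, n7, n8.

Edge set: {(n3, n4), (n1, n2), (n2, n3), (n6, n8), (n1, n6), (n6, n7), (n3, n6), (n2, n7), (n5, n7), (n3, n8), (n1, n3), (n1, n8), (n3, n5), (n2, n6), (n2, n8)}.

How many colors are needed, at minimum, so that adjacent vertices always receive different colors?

5

n1, n2, n3, n6, n8 are mutually adjacent (a clique of size 5), so at least 5 colors are needed.
5 colors suffice: n1=5, n2=3, n3=1, n4=2, n5=2, n6=2, n7=1, n8=4. Every edge joins two different colors.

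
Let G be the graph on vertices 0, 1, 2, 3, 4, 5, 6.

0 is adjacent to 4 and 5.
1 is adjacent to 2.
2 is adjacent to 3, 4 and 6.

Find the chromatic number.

2 and 3 are adjacent, so at least 2 colors are needed.
2 colors suffice: 0=a, 1=b, 2=a, 3=b, 4=b, 5=b, 6=b. No two adjacent vertices share a color.

2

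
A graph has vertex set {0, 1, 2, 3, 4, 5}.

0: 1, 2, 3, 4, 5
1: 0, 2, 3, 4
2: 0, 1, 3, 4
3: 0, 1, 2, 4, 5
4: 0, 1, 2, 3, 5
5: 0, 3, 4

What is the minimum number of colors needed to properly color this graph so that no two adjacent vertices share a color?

5

0, 1, 2, 3, 4 are mutually adjacent (a clique of size 5), so at least 5 colors are needed.
One proper 5-coloring: 0=a, 1=e, 2=d, 3=b, 4=c, 5=d. Every edge joins two different colors.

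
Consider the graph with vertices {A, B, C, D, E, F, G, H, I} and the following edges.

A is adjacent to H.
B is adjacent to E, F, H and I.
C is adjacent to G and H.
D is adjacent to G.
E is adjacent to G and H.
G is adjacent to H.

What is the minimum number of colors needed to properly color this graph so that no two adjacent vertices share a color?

E, G, H are pairwise adjacent, so at least 3 colors are needed.
3 colors suffice: color red → {D, F, H, I}; color blue → {A, B, G}; color green → {C, E}. No two adjacent vertices share a color.

3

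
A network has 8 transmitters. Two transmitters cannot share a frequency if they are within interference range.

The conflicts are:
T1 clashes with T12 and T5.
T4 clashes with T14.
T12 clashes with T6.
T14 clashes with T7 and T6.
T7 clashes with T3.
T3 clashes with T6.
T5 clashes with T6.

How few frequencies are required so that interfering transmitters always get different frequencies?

2

T7 and T3 conflict, so at least 2 frequencies are needed.
2 frequencies suffice: T1=1, T4=1, T12=2, T14=2, T7=1, T3=2, T5=2, T6=1. No two conflicting transmitters share a frequency.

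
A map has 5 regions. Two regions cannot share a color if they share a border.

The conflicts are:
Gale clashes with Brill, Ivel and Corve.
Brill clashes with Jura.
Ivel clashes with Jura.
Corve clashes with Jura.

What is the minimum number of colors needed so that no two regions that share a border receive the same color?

Gale and Ivel conflict, so at least 2 colors are needed.
2 colors suffice: color 1 → {Gale, Jura}; color 2 → {Brill, Ivel, Corve}. Every pair that conflicts lands in different colors.

2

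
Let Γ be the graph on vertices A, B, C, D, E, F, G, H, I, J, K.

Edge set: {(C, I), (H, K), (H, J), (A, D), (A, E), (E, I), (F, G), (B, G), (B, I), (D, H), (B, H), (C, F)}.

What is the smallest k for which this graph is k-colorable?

The cycle I-C-F-G-B-I has odd length 5, so it cannot be 2-colored; at least 3 colors are needed.
One proper 3-coloring: A=1, B=2, C=2, D=2, E=2, F=1, G=3, H=1, I=1, J=2, K=2. No two adjacent vertices share a color.

3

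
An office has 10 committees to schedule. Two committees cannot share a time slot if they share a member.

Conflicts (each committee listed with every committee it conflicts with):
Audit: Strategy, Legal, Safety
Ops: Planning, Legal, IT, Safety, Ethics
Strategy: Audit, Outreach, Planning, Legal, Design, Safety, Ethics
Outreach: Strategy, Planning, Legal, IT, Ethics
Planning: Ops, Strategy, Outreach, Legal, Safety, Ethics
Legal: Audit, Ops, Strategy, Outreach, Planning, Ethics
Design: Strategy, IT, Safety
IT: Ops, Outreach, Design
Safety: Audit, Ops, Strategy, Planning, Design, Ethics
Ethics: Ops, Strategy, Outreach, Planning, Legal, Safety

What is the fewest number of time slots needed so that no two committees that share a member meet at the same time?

Strategy, Outreach, Planning, Legal, Ethics are mutually in conflict, so at least 5 time slots are needed.
A valid assignment using 5 time slots: Audit=2, Ops=1, Strategy=1, Outreach=5, Planning=3, Legal=4, Design=3, IT=2, Safety=4, Ethics=2. No two conflicting committees share a time slot.

5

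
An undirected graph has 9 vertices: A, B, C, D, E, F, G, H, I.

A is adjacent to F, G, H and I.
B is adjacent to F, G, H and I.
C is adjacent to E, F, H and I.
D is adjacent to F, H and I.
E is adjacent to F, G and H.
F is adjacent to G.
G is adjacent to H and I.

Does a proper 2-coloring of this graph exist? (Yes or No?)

E, F, G are mutually adjacent, so at least 3 colors are needed.
So 2 colors are not enough.

No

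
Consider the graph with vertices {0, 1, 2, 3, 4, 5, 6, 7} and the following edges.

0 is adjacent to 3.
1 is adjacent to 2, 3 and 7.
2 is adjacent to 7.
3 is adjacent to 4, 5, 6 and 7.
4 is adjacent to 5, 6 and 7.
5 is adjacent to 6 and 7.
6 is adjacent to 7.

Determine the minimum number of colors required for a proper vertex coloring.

5

3, 4, 5, 6, 7 are pairwise adjacent (a clique of size 5), so at least 5 colors are needed.
5 colors suffice: color a → {0, 7}; color b → {2, 3}; color c → {1, 6}; color d → {4}; color e → {5}. No two adjacent vertices share a color.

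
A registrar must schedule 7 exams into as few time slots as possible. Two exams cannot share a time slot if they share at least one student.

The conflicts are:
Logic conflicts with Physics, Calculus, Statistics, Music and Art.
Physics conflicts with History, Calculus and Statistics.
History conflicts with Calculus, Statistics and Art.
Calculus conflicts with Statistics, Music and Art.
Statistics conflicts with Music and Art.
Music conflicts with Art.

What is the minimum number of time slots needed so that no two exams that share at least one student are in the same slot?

5

Logic, Calculus, Statistics, Music, Art pairwise conflict, so at least 5 time slots are needed.
Using 5 time slots: Logic=4, Physics=3, History=4, Calculus=1, Statistics=2, Music=5, Art=3. Every pair that conflicts lands in different time slots.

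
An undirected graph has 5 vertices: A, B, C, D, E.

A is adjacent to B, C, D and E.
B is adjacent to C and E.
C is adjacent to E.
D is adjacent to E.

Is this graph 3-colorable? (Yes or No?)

No

A, B, C, E form a clique, so at least 4 colors are needed.
So 3 colors are not enough.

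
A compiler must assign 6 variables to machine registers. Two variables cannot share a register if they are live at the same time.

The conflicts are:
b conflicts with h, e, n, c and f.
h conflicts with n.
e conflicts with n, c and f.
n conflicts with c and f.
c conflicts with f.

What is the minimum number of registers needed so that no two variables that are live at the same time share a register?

5

b, e, n, c, f all conflict with each other, so at least 5 registers are needed.
A valid assignment using 5 registers: b=2, h=3, e=3, n=1, c=5, f=4. No two conflicting variables share a register.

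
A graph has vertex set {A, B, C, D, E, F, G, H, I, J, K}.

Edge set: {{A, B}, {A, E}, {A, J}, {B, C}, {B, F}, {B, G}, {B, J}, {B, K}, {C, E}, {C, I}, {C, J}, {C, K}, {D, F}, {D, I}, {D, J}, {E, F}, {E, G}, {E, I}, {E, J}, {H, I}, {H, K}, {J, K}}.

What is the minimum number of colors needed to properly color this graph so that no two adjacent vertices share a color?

4

B, C, J, K form a clique, so at least 4 colors are needed.
4 colors suffice: color 1 → {B, D, E, H}; color 2 → {F, G, I, J}; color 3 → {A, C}; color 4 → {K}. No two adjacent vertices share a color.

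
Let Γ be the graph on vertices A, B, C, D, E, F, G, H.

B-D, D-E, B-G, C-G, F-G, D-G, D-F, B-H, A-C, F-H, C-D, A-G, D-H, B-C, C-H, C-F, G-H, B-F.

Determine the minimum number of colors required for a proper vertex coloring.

B, C, D, F, G, H are pairwise adjacent (a clique of size 6), so at least 6 colors are needed.
6 colors suffice: A=3, B=6, C=1, D=3, E=1, F=4, G=2, H=5. Each edge has distinct colors on its endpoints.

6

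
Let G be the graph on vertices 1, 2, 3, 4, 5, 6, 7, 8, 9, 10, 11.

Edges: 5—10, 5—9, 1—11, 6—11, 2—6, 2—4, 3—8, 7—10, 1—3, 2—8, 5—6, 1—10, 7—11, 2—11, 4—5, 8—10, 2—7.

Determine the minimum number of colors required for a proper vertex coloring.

2, 6, 11 are pairwise adjacent, so at least 3 colors are needed.
3 colors suffice: 1=a, 2=a, 3=b, 4=b, 5=a, 6=c, 7=c, 8=c, 9=b, 10=b, 11=b. Each edge has distinct colors on its endpoints.

3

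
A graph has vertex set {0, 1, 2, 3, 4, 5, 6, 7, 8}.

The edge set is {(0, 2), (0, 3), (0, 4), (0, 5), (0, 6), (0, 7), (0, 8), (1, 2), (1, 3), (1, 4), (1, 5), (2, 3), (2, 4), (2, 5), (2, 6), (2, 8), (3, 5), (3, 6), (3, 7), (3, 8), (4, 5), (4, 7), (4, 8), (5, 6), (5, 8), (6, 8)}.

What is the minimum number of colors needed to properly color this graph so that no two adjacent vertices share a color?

0, 2, 3, 5, 6, 8 are pairwise adjacent (a clique of size 6), so at least 6 colors are needed.
One proper 6-coloring: 0=b, 1=b, 2=a, 3=c, 4=c, 5=d, 6=f, 7=a, 8=e. Every edge joins two different colors.

6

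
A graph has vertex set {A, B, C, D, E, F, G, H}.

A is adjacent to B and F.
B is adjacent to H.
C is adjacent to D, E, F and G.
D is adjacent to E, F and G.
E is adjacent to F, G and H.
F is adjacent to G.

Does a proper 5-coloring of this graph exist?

The chromatic number is 5. C, D, E, F, G are pairwise adjacent (a clique of size 5), so at least 5 colors are needed.
5 colors suffice: color 1 → {F, H}; color 2 → {B, E}; color 3 → {A, C}; color 4 → {D}; color 5 → {G}.
That is already a proper 5-coloring.

Yes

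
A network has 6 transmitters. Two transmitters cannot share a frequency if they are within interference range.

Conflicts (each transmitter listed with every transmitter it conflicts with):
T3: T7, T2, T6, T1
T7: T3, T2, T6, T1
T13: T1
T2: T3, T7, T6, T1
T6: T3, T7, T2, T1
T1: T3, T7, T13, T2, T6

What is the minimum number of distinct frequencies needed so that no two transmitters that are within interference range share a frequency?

5

T3, T7, T2, T6, T1 pairwise conflict, so at least 5 frequencies are needed.
A valid assignment using 5 frequencies: T3=4, T7=2, T13=2, T2=5, T6=3, T1=1. Every pair that conflicts lands in different frequencies.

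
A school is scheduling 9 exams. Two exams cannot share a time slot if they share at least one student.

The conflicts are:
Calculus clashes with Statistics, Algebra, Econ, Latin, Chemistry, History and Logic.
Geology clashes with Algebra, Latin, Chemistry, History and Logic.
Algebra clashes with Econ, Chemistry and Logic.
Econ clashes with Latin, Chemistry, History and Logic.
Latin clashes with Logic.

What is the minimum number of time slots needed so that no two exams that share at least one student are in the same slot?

Calculus, Algebra, Econ, Logic are mutually in conflict, so at least 4 time slots are needed.
A valid assignment using 4 time slots: Calculus=1, Geology=1, Statistics=2, Algebra=4, Econ=2, Latin=4, Chemistry=3, History=3, Logic=3. Every pair that conflicts lands in different time slots.

4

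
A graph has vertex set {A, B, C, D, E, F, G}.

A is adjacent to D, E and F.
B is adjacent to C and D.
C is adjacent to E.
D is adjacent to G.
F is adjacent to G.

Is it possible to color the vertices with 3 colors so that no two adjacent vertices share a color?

Yes

The chromatic number is 3. The cycle E-C-B-D-A-E has odd length 5, so it cannot be 2-colored; at least 3 colors are needed.
3 colors suffice: color 1 → {A, B, G}; color 2 → {C, D, F}; color 3 → {E}.
That is already a proper 3-coloring.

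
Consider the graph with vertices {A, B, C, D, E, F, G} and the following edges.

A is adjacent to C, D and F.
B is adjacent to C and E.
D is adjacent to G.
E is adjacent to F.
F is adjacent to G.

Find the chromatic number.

3

The cycle E-B-C-A-F-E has odd length 5, so it cannot be 2-colored; at least 3 colors are needed.
3 colors suffice: color red → {C, D, F}; color blue → {A, E, G}; color green → {B}. No two adjacent vertices share a color.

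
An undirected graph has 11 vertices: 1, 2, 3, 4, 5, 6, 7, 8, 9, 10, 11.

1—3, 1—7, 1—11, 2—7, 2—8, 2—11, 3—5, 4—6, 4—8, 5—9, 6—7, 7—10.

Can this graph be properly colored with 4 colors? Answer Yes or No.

Yes

The chromatic number is 3. The cycle 4-6-7-2-8-4 has odd length 5, so it cannot be 2-colored; at least 3 colors are needed.
3 colors suffice: 1=blue, 2=blue, 3=red, 4=green, 5=blue, 6=blue, 7=red, 8=red, 9=red, 10=blue, 11=red.
Since 4 ≥ 3, a proper 4-coloring certainly exists.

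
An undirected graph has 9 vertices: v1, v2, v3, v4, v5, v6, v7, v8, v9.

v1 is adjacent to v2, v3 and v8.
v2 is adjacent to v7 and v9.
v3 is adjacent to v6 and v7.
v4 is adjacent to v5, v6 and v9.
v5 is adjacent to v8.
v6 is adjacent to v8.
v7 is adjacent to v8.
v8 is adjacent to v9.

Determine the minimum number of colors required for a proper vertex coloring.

v8 and v9 are adjacent, so at least 2 colors are needed.
2 colors suffice: v1=2, v2=1, v3=1, v4=1, v5=2, v6=2, v7=2, v8=1, v9=2. Every edge joins two different colors.

2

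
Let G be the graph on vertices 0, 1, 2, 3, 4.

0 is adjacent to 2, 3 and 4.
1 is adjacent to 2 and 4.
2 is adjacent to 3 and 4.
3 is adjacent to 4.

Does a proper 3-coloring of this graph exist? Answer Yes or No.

No

0, 2, 3, 4 are mutually adjacent (a clique of size 4), so at least 4 colors are needed.
So 3 colors are not enough.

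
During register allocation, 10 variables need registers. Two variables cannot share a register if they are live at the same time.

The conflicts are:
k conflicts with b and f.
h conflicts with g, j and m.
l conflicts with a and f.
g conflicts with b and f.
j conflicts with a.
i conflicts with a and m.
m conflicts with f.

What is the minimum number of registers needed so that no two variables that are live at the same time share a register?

The cycle a-l-f-m-i-a has odd length 5, so it cannot be 2-colored; at least 3 registers are needed.
A valid assignment using 3 registers: k=2, h=1, l=2, g=2, b=1, j=2, i=3, a=1, m=2, f=1. Every pair that conflicts lands in different registers.

3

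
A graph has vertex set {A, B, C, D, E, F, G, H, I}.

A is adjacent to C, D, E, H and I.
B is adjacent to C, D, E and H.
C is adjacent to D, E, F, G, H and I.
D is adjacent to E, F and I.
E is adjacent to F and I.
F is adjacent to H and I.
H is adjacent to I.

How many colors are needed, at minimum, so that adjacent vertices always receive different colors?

A, C, D, E, I form a clique, so at least 5 colors are needed.
5 colors suffice: color red → {C}; color blue → {B, G, I}; color green → {E, H}; color yellow → {D}; color purple → {A, F}. Each edge has distinct colors on its endpoints.

5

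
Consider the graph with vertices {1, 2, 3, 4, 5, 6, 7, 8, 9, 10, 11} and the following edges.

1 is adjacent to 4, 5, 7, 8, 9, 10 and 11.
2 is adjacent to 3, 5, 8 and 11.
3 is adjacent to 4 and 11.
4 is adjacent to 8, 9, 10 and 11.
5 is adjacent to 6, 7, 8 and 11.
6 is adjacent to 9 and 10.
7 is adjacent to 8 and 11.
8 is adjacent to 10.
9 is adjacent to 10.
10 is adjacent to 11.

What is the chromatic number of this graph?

4

1, 5, 7, 11 are pairwise adjacent (a clique of size 4), so at least 4 colors are needed.
4 colors suffice: 1=blue, 2=blue, 3=yellow, 4=green, 5=green, 6=blue, 7=yellow, 8=red, 9=red, 10=yellow, 11=red. No two adjacent vertices share a color.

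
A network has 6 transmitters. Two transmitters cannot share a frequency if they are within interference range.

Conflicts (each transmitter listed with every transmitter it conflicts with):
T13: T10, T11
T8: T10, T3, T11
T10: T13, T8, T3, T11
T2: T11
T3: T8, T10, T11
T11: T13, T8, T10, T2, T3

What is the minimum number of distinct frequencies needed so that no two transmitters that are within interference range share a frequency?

4

T8, T10, T3, T11 all conflict with each other, so at least 4 frequencies are needed.
4 frequencies suffice: frequency 1 → {T11}; frequency 2 → {T10, T2}; frequency 3 → {T13, T3}; frequency 4 → {T8}. Each listed conflict is separated.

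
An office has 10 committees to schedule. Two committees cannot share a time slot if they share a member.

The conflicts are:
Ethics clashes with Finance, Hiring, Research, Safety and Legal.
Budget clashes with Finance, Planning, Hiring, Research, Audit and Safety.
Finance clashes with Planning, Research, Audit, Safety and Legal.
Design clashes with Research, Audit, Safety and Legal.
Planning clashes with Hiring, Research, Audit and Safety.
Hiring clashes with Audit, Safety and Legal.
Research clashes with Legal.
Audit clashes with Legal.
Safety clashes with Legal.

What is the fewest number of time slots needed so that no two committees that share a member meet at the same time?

Budget, Finance, Planning, Research all conflict with each other, so at least 4 time slots are needed.
4 time slots suffice: time slot 1 → {Finance, Design, Hiring}; time slot 2 → {Planning, Legal}; time slot 3 → {Research, Audit, Safety}; time slot 4 → {Ethics, Budget}. Each listed conflict is separated.

4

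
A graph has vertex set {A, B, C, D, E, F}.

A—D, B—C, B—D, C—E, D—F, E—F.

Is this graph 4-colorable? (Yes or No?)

The chromatic number is 3. The cycle B-D-F-E-C-B has odd length 5, so it cannot be 2-colored; at least 3 colors are needed.
3 colors suffice: color 1 → {C, D}; color 2 → {A, B, F}; color 3 → {E}.
Since 4 ≥ 3, a proper 4-coloring certainly exists.

Yes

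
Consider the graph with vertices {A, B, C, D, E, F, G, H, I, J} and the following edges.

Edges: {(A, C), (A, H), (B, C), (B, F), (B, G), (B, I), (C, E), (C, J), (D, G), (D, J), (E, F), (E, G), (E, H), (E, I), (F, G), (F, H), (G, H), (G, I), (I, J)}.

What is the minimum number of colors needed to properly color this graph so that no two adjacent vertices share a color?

4

E, F, G, H are mutually adjacent (a clique of size 4), so at least 4 colors are needed.
4 colors suffice: color 1 → {C, G}; color 2 → {A, B, E, J}; color 3 → {D, F, I}; color 4 → {H}. Each edge has distinct colors on its endpoints.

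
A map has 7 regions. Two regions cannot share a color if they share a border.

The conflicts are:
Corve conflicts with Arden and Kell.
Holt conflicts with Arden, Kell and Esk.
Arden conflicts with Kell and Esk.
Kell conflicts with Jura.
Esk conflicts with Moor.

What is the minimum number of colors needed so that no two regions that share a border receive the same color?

Corve, Arden, Kell are mutually in conflict, so at least 3 colors are needed.
3 colors suffice: color 1 → {Arden, Jura, Moor}; color 2 → {Kell, Esk}; color 3 → {Corve, Holt}. No two conflicting regions share a color.

3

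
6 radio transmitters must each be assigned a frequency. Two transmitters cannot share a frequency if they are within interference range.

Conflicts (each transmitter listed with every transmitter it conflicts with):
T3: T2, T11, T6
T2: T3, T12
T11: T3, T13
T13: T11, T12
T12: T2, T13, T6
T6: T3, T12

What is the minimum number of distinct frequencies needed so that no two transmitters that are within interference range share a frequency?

The cycle T6-T12-T13-T11-T3-T6 has odd length 5, so it cannot be 2-colored; at least 3 frequencies are needed.
A valid assignment using 3 frequencies: T3=1, T2=2, T11=3, T13=2, T12=1, T6=2. Each listed conflict is separated.

3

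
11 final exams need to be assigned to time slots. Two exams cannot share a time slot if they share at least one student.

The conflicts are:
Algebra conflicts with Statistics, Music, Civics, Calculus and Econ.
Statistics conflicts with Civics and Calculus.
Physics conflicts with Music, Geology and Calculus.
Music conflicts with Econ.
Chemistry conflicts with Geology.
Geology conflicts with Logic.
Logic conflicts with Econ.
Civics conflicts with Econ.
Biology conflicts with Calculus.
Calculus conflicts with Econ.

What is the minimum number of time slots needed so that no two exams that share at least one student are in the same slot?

3

Algebra, Calculus, Econ are mutually in conflict, so at least 3 time slots are needed.
A valid assignment using 3 time slots: Algebra=1, Statistics=3, Physics=1, Music=2, Chemistry=1, Geology=2, Logic=1, Civics=2, Biology=1, Calculus=2, Econ=3. No two conflicting exams share a time slot.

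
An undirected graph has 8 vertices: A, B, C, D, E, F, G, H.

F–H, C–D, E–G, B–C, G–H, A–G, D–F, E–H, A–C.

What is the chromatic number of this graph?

E, G, H are mutually adjacent, so at least 3 colors are needed.
One proper 3-coloring: A=2, B=2, C=1, D=2, E=3, F=1, G=1, H=2. Each edge has distinct colors on its endpoints.

3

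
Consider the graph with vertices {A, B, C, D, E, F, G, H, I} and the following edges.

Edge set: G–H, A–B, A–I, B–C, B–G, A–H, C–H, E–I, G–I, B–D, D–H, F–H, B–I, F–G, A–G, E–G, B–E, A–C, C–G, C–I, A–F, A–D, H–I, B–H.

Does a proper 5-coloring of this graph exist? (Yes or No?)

A, B, C, G, H, I are mutually adjacent (a clique of size 6), so at least 6 colors are needed.
So 5 colors are not enough.

No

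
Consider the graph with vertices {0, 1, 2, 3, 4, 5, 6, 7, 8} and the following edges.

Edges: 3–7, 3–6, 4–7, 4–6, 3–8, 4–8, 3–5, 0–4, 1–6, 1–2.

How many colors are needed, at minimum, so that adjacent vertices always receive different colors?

2

1 and 2 are adjacent, so at least 2 colors are needed.
2 colors suffice: color red → {1, 3, 4}; color blue → {0, 2, 5, 6, 7, 8}. No two adjacent vertices share a color.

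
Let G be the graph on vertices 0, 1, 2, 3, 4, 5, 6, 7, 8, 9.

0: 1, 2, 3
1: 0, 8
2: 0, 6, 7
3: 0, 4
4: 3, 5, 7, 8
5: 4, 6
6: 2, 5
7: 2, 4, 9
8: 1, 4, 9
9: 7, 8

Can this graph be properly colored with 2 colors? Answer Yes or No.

No

The cycle 3-4-8-1-0-3 has odd length 5, so it cannot be 2-colored; at least 3 colors are needed.
So 2 colors are not enough.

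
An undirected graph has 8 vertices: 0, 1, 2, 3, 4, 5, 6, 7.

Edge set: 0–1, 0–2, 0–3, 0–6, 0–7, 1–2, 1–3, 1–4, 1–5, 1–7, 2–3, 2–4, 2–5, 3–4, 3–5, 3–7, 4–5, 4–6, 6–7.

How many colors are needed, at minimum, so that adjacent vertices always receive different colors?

1, 2, 3, 4, 5 are pairwise adjacent (a clique of size 5), so at least 5 colors are needed.
5 colors suffice: color a → {1, 6}; color b → {3}; color c → {2, 7}; color d → {0, 4}; color e → {5}. No two adjacent vertices share a color.

5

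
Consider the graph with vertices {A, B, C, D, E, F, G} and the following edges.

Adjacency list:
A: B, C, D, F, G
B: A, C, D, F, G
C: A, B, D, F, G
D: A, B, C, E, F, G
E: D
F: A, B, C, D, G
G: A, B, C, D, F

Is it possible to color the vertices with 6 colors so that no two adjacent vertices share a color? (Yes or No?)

The chromatic number is 6. A, B, C, D, F, G are pairwise adjacent (a clique of size 6), so at least 6 colors are needed.
A valid assignment using 6 colors: A=5, B=2, C=4, D=1, E=2, F=6, G=3.
That is already a proper 6-coloring.

Yes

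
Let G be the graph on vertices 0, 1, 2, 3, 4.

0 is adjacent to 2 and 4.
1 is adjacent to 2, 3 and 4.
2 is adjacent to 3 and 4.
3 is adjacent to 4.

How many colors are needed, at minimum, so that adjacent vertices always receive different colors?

4

1, 2, 3, 4 form a clique, so at least 4 colors are needed.
4 colors suffice: color red → {2}; color blue → {4}; color green → {0, 3}; color yellow → {1}. Each edge has distinct colors on its endpoints.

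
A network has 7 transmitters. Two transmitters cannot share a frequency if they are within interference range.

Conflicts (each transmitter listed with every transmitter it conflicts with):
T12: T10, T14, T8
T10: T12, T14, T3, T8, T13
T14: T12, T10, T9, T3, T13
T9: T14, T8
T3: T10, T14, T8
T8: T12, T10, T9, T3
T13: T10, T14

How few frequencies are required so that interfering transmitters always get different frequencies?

3

T10, T14, T13 are mutually in conflict, so at least 3 frequencies are needed.
3 frequencies suffice: T12=3, T10=1, T14=2, T9=1, T3=3, T8=2, T13=3. Each listed conflict is separated.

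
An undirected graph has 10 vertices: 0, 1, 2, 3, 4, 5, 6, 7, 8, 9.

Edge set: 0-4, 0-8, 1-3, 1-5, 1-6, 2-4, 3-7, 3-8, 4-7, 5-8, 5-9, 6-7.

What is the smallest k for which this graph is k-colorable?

The cycle 7-4-0-8-3-7 has odd length 5, so it cannot be 2-colored; at least 3 colors are needed.
A valid assignment using 3 colors: 0=c, 1=b, 2=b, 3=a, 4=a, 5=a, 6=a, 7=b, 8=b, 9=b. Every edge joins two different colors.

3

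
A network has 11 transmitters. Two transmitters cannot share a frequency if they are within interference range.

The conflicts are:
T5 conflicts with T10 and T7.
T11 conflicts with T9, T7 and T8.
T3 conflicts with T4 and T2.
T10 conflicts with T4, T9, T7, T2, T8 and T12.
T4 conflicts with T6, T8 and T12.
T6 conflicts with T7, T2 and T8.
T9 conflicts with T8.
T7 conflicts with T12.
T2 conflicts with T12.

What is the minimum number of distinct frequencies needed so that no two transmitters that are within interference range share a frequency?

3

T4, T6, T8 pairwise conflict, so at least 3 frequencies are needed.
Using 3 frequencies: T5=2, T11=1, T3=1, T10=1, T4=3, T6=1, T9=3, T7=3, T2=3, T8=2, T12=2. Each listed conflict is separated.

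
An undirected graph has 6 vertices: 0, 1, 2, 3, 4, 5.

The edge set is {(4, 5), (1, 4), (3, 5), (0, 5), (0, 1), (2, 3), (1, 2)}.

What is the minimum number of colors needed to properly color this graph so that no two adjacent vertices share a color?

The cycle 3-5-0-1-2-3 has odd length 5, so it cannot be 2-colored; at least 3 colors are needed.
A valid assignment using 3 colors: 0=b, 1=a, 2=c, 3=b, 4=b, 5=a. Each edge has distinct colors on its endpoints.

3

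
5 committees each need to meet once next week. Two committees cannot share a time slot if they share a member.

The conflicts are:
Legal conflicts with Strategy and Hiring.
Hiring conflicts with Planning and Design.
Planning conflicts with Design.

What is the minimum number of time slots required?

3

Hiring, Planning, Design all conflict with each other, so at least 3 time slots are needed.
Using 3 time slots: Legal=2, Strategy=1, Hiring=1, Planning=2, Design=3. Each listed conflict is separated.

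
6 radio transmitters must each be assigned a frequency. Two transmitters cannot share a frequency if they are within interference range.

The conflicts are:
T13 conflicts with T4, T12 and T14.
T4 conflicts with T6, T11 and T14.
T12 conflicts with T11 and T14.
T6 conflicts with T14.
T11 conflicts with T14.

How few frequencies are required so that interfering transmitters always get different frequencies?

3

T12, T11, T14 pairwise conflict, so at least 3 frequencies are needed.
Using 3 frequencies: T13=3, T4=2, T12=2, T6=3, T11=3, T14=1. Each listed conflict is separated.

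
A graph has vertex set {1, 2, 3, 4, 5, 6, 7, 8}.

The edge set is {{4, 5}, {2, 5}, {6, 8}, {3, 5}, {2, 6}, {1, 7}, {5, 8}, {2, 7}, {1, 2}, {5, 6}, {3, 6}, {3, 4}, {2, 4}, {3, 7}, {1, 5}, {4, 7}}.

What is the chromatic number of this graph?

3

2, 5, 6 are pairwise adjacent, so at least 3 colors are needed.
3 colors suffice: color red → {5, 7}; color blue → {2, 3, 8}; color green → {1, 4, 6}. No two adjacent vertices share a color.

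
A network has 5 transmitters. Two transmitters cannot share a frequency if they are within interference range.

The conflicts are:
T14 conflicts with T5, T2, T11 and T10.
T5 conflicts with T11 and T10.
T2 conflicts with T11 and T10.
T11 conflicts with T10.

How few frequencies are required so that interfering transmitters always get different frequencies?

4

T14, T2, T11, T10 pairwise conflict, so at least 4 frequencies are needed.
Using 4 frequencies: T14=2, T5=4, T2=4, T11=1, T10=3. No two conflicting transmitters share a frequency.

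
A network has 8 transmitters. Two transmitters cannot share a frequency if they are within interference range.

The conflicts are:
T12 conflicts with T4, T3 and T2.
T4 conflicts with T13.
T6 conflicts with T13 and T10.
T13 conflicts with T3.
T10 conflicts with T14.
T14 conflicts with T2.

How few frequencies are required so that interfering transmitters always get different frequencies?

3

The cycle T14-T10-T6-T13-T3-T12-T2-T14 has odd length 7, so it cannot be 2-colored; at least 3 frequencies are needed.
3 frequencies suffice: T12=1, T4=2, T6=2, T13=1, T3=2, T10=3, T14=1, T2=2. Each listed conflict is separated.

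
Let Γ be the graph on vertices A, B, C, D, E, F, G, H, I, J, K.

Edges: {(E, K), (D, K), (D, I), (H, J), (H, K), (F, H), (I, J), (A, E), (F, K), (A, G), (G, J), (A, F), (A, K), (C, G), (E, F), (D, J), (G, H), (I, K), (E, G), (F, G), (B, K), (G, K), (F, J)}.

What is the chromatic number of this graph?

A, E, F, G, K are pairwise adjacent (a clique of size 5), so at least 5 colors are needed.
One proper 5-coloring: A=5, B=2, C=1, D=2, E=4, F=3, G=2, H=4, I=3, J=1, K=1. Every edge joins two different colors.

5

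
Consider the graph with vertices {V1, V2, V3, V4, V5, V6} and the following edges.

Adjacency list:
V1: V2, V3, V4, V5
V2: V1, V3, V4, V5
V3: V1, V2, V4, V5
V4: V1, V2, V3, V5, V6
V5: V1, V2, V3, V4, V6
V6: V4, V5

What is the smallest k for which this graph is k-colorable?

5

V1, V2, V3, V4, V5 are mutually adjacent (a clique of size 5), so at least 5 colors are needed.
5 colors suffice: color 1 → {V4}; color 2 → {V5}; color 3 → {V2, V6}; color 4 → {V1}; color 5 → {V3}. Every edge joins two different colors.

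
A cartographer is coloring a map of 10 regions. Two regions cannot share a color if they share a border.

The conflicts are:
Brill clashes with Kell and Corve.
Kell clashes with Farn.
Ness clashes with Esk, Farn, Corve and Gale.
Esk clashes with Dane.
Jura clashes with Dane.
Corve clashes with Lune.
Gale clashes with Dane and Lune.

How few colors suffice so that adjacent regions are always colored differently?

The cycle Corve-Brill-Kell-Farn-Ness-Corve has odd length 5, so it cannot be 2-colored; at least 3 colors are needed.
3 colors suffice: color 1 → {Kell, Ness, Dane, Lune}; color 2 → {Esk, Farn, Jura, Corve, Gale}; color 3 → {Brill}. Every pair that conflicts lands in different colors.

3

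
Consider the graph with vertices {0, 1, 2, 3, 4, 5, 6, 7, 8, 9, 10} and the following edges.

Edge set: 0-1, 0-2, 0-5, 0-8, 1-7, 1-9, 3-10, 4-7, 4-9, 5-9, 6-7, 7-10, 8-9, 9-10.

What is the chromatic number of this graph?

1 and 7 are adjacent, so at least 2 colors are needed.
2 colors suffice: 0=a, 1=b, 2=b, 3=a, 4=b, 5=b, 6=b, 7=a, 8=b, 9=a, 10=b. No two adjacent vertices share a color.

2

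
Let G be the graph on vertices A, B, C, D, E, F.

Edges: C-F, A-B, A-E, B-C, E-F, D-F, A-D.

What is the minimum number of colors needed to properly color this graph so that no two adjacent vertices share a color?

3

The cycle A-B-C-F-E-A has odd length 5, so it cannot be 2-colored; at least 3 colors are needed.
One proper 3-coloring: A=1, B=3, C=2, D=2, E=2, F=1. Every edge joins two different colors.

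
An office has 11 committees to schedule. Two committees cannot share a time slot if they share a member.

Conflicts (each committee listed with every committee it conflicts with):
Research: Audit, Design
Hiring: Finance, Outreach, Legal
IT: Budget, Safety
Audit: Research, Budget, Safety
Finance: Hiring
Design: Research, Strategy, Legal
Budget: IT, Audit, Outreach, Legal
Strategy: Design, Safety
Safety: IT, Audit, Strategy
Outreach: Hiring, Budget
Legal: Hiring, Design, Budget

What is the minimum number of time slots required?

3

The cycle Legal-Budget-Audit-Research-Design-Legal has odd length 5, so it cannot be 2-colored; at least 3 time slots are needed.
3 time slots suffice: time slot 1 → {Hiring, Design, Budget, Safety}; time slot 2 → {IT, Audit, Finance, Strategy, Outreach, Legal}; time slot 3 → {Research}. Every pair that conflicts lands in different time slots.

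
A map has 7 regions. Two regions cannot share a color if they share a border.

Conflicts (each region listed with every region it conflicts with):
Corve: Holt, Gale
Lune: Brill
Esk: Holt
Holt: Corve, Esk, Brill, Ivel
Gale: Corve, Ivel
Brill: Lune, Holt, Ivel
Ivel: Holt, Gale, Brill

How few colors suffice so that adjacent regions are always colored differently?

Holt, Brill, Ivel pairwise conflict, so at least 3 colors are needed.
3 colors suffice: Corve=2, Lune=1, Esk=2, Holt=1, Gale=1, Brill=3, Ivel=2. Each listed conflict is separated.

3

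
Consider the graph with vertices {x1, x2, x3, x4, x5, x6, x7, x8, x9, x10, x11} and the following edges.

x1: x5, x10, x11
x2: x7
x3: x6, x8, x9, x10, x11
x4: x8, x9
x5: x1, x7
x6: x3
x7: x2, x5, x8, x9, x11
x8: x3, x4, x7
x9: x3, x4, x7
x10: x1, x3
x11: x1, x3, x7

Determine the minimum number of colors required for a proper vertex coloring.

x5 and x7 are adjacent, so at least 2 colors are needed.
2 colors suffice: color 1 → {x1, x3, x4, x7}; color 2 → {x2, x5, x6, x8, x9, x10, x11}. No two adjacent vertices share a color.

2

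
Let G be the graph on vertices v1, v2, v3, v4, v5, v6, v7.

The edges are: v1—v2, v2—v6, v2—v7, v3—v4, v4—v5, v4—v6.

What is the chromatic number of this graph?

v1 and v2 are adjacent, so at least 2 colors are needed.
A valid assignment using 2 colors: v1=2, v2=1, v3=2, v4=1, v5=2, v6=2, v7=2. No two adjacent vertices share a color.

2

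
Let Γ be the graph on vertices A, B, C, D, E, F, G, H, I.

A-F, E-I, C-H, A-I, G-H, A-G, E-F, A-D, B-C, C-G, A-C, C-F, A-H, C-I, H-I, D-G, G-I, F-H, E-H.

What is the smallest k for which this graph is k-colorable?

5

A, C, G, H, I are pairwise adjacent (a clique of size 5), so at least 5 colors are needed.
A valid assignment using 5 colors: A=1, B=1, C=2, D=2, E=1, F=4, G=5, H=3, I=4. Every edge joins two different colors.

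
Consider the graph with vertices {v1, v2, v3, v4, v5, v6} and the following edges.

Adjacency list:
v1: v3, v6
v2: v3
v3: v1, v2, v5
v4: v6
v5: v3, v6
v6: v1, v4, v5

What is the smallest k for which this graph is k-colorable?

v4 and v6 are adjacent, so at least 2 colors are needed.
2 colors suffice: color 1 → {v3, v6}; color 2 → {v1, v2, v4, v5}. No two adjacent vertices share a color.

2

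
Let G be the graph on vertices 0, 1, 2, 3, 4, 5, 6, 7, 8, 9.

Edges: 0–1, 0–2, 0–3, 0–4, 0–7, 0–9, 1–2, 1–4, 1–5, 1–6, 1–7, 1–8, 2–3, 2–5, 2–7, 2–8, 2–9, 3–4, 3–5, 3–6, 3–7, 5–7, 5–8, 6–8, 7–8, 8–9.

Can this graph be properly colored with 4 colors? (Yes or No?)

1, 2, 5, 7, 8 form a clique, so at least 5 colors are needed.
So 4 colors are not enough.

No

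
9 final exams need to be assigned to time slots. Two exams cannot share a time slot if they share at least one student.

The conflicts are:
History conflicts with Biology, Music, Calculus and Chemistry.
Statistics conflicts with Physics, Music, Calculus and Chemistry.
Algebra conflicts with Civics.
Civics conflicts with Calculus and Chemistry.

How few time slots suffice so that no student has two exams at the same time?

2

Statistics and Physics conflict, so at least 2 time slots are needed.
2 time slots suffice: time slot 1 → {History, Statistics, Civics}; time slot 2 → {Biology, Physics, Music, Algebra, Calculus, Chemistry}. No two conflicting exams share a time slot.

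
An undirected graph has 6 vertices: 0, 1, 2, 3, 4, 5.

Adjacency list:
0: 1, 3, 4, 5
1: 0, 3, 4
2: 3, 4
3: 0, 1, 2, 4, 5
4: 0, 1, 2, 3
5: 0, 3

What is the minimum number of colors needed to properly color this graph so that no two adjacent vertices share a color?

4

0, 1, 3, 4 form a clique, so at least 4 colors are needed.
4 colors suffice: 0=c, 1=d, 2=c, 3=a, 4=b, 5=b. No two adjacent vertices share a color.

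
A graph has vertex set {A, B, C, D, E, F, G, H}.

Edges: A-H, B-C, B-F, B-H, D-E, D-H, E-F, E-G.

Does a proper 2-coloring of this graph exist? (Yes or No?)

The cycle E-F-B-H-D-E has odd length 5, so it cannot be 2-colored; at least 3 colors are needed.
So 2 colors are not enough.

No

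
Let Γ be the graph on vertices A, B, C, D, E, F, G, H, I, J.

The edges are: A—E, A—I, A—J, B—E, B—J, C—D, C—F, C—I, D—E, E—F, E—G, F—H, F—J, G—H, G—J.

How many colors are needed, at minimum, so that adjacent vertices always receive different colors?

3

The cycle J-A-I-C-F-J has odd length 5, so it cannot be 2-colored; at least 3 colors are needed.
3 colors suffice: color 1 → {C, E, H, J}; color 2 → {A, B, D, F, G}; color 3 → {I}. Each edge has distinct colors on its endpoints.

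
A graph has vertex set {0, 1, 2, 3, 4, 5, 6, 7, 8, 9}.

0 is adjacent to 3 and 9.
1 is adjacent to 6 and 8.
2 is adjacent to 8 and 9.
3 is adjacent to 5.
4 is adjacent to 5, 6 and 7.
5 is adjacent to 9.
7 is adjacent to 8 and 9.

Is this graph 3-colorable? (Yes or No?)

The chromatic number is 3. The cycle 4-6-1-8-7-4 has odd length 5, so it cannot be 2-colored; at least 3 colors are needed.
A valid assignment using 3 colors: 0=blue, 1=blue, 2=blue, 3=red, 4=red, 5=blue, 6=green, 7=blue, 8=red, 9=red.
That is already a proper 3-coloring.

Yes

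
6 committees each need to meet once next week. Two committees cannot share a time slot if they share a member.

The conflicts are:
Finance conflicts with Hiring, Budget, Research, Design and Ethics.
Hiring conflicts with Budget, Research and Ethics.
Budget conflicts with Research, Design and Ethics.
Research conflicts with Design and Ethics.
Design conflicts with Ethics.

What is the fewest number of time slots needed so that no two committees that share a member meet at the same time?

Finance, Hiring, Budget, Research, Ethics all conflict with each other, so at least 5 time slots are needed.
5 time slots suffice: time slot 1 → {Research}; time slot 2 → {Ethics}; time slot 3 → {Finance}; time slot 4 → {Budget}; time slot 5 → {Hiring, Design}. Every pair that conflicts lands in different time slots.

5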